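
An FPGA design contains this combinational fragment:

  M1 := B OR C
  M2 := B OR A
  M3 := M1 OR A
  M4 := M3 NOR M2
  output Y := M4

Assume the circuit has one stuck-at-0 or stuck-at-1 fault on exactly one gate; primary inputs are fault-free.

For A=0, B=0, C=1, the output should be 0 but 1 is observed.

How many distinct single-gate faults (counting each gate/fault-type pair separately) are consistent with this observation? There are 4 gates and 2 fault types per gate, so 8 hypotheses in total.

3

Fault-free: M1=1, M2=0, M3=1, M4=0 → 0. Observed 1.
  M1 stuck-at-0: output 1 ✓
  M1 stuck-at-1: output 0 ✗
  M2 stuck-at-0: output 0 ✗
  M2 stuck-at-1: output 0 ✗
  M3 stuck-at-0: output 1 ✓
  M3 stuck-at-1: output 0 ✗
  M4 stuck-at-0: output 0 ✗
  M4 stuck-at-1: output 1 ✓
Consistent faults: {M1 stuck-at-0, M3 stuck-at-0, M4 stuck-at-1} — 3 in all.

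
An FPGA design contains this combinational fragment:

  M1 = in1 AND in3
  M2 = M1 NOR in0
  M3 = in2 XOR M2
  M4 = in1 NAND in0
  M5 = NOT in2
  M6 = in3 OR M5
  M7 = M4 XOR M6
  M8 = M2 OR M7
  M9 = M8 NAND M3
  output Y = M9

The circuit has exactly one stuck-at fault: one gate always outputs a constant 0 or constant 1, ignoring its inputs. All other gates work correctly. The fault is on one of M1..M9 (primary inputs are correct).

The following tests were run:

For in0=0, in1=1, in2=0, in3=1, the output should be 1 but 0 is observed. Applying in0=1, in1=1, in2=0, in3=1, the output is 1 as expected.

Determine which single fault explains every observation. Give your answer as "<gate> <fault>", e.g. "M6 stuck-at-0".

Fault-free values for test 1 (in0=0, in1=1, in2=0, in3=1): M1=1, M2=0, M3=0, M4=1, M5=1, M6=1, M7=0, M8=0, M9=1, giving Y=1. Observed 0.
Test 1: faults giving observed 0 are {M1 stuck-at-0, M2 stuck-at-1, M9 stuck-at-0}.
Test 2 (in0=1, in1=1, in2=0, in3=1): fault-free M1=1, M2=0, M3=0, M4=0, M5=1, M6=1, M7=1, M8=1, M9=1 → 1; observed 1. Eliminates M2 stuck-at-1, M9 stuck-at-0.
Only M1 stuck-at-0 is consistent with every test.

M1 stuck-at-0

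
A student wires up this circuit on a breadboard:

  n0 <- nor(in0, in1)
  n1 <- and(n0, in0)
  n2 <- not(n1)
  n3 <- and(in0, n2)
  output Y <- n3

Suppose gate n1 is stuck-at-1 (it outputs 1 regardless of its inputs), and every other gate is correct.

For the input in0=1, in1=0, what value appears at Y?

Propagate with n1 forced: n0=0, n1=1 [stuck-at-1], n2=0, n3=0.
So Y = 0. (Without the fault it would be 1.)

0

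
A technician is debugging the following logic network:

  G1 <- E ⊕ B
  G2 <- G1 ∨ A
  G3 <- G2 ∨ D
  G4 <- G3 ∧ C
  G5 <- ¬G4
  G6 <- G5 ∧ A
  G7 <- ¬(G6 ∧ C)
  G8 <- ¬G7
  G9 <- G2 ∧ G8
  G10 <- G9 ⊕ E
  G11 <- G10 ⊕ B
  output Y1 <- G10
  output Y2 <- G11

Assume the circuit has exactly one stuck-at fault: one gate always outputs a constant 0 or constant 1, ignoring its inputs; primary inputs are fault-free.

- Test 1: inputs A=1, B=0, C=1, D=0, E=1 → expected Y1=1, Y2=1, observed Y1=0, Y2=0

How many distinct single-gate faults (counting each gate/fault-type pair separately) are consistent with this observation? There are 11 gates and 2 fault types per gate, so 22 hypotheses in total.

8

Fault-free: G1=1, G2=1, G3=1, G4=1, G5=0, G6=0, G7=1, G8=0, G9=0, G10=1, G11=1 → Y1=1, Y2=1. Observed Y1=0, Y2=0.
  G1: none of the 2 fault types match ✗
  G2: none of the 2 fault types match ✗
  G3: stuck-at-0 ✓; others ✗
  G4: stuck-at-0 ✓; others ✗
  G5: stuck-at-1 ✓; others ✗
  G6: stuck-at-1 ✓; others ✗
  G7: stuck-at-0 ✓; others ✗
  G8: stuck-at-1 ✓; others ✗
  G9: stuck-at-1 ✓; others ✗
  G10: stuck-at-0 ✓; others ✗
  G11: none of the 2 fault types match ✗
Consistent faults: {G3 stuck-at-0, G4 stuck-at-0, G5 stuck-at-1, G6 stuck-at-1, G7 stuck-at-0, G8 stuck-at-1, G9 stuck-at-1, G10 stuck-at-0} — 8 in all.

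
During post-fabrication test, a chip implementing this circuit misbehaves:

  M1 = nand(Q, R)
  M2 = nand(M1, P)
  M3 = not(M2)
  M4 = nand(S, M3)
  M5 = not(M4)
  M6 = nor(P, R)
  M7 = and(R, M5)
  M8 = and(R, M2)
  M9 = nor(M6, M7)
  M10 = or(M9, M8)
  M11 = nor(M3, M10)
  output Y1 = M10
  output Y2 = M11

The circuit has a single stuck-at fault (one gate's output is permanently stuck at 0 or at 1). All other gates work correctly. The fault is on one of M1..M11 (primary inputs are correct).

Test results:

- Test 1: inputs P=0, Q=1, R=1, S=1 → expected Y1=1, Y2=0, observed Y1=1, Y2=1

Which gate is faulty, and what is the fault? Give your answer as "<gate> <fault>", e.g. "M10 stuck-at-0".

Fault-free values for test 1 (P=0, Q=1, R=1, S=1): M1=0, M2=1, M3=0, M4=1, M5=0, M6=0, M7=0, M8=1, M9=1, M10=1, M11=0, giving Y1=1, Y2=0. Observed Y1=1, Y2=1.
Test 1: faults giving observed Y1=1, Y2=1 are {M11 stuck-at-1}.
Only M11 stuck-at-1 is consistent with every test.

M11 stuck-at-1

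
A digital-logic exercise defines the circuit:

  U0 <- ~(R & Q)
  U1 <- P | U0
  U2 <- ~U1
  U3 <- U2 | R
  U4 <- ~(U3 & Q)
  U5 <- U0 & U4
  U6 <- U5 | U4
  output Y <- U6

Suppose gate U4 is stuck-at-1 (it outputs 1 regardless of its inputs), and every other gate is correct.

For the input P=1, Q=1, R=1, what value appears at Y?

1

Propagate with U4 forced: U0=0, U1=1, U2=0, U3=1, U4=1 [stuck-at-1], U5=0, U6=1.
So Y = 1. (Without the fault it would be 0.)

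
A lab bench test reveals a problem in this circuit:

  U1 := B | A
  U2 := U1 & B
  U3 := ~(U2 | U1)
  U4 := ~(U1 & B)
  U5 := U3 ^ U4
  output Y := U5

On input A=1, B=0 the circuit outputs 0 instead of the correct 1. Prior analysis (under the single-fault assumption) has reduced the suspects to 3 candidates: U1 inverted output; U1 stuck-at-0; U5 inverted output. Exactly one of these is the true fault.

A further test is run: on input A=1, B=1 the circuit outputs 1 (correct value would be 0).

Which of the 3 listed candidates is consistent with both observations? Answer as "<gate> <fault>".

U5 inverted output

Evaluate each candidate on input A=1, B=1:
  U1 inverted output: U1=0 [inverted output], U2=0, U3=1, U4=1, U5=0 → 0 — eliminated
  U1 stuck-at-0: U1=0 [stuck-at-0], U2=0, U3=1, U4=1, U5=0 → 0 — eliminated
  U5 inverted output: U1=1, U2=1, U3=0, U4=0, U5=1 [inverted output] → 1 — matches
Only U5 inverted output reproduces the observed 1.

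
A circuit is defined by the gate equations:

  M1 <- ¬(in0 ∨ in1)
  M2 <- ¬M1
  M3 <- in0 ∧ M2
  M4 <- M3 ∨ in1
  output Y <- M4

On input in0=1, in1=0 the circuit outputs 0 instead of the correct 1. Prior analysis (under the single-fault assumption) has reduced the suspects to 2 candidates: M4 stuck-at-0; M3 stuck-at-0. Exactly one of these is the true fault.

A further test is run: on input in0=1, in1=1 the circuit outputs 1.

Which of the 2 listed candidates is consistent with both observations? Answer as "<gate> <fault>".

Evaluate each candidate on input in0=1, in1=1:
  M4 stuck-at-0: M1=0, M2=1, M3=1, M4=0 [stuck-at-0] → 0 — eliminated
  M3 stuck-at-0: M1=0, M2=1, M3=0 [stuck-at-0], M4=1 → 1 — matches
Only M3 stuck-at-0 reproduces the observed 1.

M3 stuck-at-0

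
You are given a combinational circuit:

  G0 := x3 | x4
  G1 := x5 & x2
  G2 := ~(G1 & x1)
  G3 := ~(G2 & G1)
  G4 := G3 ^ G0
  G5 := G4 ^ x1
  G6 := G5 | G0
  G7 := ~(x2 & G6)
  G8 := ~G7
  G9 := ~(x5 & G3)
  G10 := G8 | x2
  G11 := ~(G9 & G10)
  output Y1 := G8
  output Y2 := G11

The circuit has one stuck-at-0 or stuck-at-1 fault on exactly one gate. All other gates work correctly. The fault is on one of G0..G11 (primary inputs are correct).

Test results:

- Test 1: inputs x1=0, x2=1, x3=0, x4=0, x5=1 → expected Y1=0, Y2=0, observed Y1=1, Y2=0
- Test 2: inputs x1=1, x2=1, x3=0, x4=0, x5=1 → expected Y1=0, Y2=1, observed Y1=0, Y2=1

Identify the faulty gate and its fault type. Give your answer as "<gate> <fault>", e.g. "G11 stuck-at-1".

Fault-free values for test 1 (x1=0, x2=1, x3=0, x4=0, x5=1): G0=0, G1=1, G2=1, G3=0, G4=0, G5=0, G6=0, G7=1, G8=0, G9=1, G10=1, G11=0, giving Y1=0, Y2=0. Observed Y1=1, Y2=0.
Test 1: faults giving observed Y1=1, Y2=0 are {G0 stuck-at-1, G4 stuck-at-1, G5 stuck-at-1, G6 stuck-at-1, G7 stuck-at-0, G8 stuck-at-1}.
Test 2 (x1=1, x2=1, x3=0, x4=0, x5=1): fault-free G0=0, G1=1, G2=0, G3=1, G4=1, G5=0, G6=0, G7=1, G8=0, G9=0, G10=1, G11=1 → Y1=0, Y2=1; observed Y1=0, Y2=1. Eliminates G0 stuck-at-1, G5 stuck-at-1, G6 stuck-at-1, G7 stuck-at-0, G8 stuck-at-1.
Only G4 stuck-at-1 is consistent with every test.

G4 stuck-at-1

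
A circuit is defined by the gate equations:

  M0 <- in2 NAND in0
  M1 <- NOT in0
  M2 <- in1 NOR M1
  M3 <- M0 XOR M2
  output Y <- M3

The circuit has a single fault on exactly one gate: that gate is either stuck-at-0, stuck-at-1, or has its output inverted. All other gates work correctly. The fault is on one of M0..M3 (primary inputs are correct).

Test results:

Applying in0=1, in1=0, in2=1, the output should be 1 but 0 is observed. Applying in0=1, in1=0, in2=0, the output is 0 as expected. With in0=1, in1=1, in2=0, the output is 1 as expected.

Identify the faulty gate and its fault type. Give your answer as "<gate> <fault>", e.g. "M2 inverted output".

M0 stuck-at-1

Fault-free values for test 1 (in0=1, in1=0, in2=1): M0=0, M1=0, M2=1, M3=1, giving Y=1. Observed 0.
Test 1: faults giving observed 0 are {M0 stuck-at-1, M0 inverted output, M1 stuck-at-1, M1 inverted output, M2 stuck-at-0, M2 inverted output, M3 stuck-at-0, M3 inverted output}.
Test 2 (in0=1, in1=0, in2=0): fault-free M0=1, M1=0, M2=1, M3=0 → 0; observed 0. Eliminates M0 inverted output, M1 stuck-at-1, M1 inverted output, M2 stuck-at-0, M2 inverted output, M3 inverted output.
Test 3 (in0=1, in1=1, in2=0): fault-free M0=1, M1=0, M2=0, M3=1 → 1; observed 1. Eliminates M3 stuck-at-0.
Only M0 stuck-at-1 is consistent with every test.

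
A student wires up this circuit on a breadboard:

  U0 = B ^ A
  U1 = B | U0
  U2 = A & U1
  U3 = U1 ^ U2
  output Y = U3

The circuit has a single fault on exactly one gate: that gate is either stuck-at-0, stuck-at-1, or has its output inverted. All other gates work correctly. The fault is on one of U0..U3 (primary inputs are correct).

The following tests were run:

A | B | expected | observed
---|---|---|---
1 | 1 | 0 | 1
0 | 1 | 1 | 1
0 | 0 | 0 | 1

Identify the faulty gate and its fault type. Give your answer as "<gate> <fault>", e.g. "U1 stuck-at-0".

Fault-free values for test 1 (A=1, B=1): U0=0, U1=1, U2=1, U3=0, giving Y=0. Observed 1.
Test 1: faults giving observed 1 are {U2 stuck-at-0, U2 inverted output, U3 stuck-at-1, U3 inverted output}.
Test 2 (A=0, B=1): fault-free U0=1, U1=1, U2=0, U3=1 → 1; observed 1. Eliminates U2 inverted output, U3 inverted output.
Test 3 (A=0, B=0): fault-free U0=0, U1=0, U2=0, U3=0 → 0; observed 1. Eliminates U2 stuck-at-0.
Only U3 stuck-at-1 is consistent with every test.

U3 stuck-at-1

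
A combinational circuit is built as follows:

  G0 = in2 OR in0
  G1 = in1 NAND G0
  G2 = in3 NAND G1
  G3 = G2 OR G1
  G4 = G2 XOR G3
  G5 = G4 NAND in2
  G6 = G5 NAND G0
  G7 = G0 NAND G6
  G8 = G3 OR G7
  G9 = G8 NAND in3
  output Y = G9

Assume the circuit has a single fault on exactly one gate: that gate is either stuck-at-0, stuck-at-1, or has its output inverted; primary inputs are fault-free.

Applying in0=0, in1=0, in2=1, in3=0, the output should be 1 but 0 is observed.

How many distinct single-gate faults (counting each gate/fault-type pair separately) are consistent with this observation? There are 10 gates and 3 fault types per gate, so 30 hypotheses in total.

2

Fault-free: G0=1, G1=1, G2=1, G3=1, G4=0, G5=1, G6=0, G7=1, G8=1, G9=1 → 1. Observed 0.
  G0: none of the 3 fault types match ✗
  G1: none of the 3 fault types match ✗
  G2: none of the 3 fault types match ✗
  G3: none of the 3 fault types match ✗
  G4: none of the 3 fault types match ✗
  G5: none of the 3 fault types match ✗
  G6: none of the 3 fault types match ✗
  G7: none of the 3 fault types match ✗
  G8: none of the 3 fault types match ✗
  G9: stuck-at-0, inverted output ✓; others ✗
Consistent faults: {G9 stuck-at-0, G9 inverted output} — 2 in all.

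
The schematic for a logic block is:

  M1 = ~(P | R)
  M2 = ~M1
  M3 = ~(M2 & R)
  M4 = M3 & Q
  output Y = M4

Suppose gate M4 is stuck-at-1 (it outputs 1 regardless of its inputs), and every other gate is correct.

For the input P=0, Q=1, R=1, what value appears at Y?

Propagate with M4 forced: M1=0, M2=1, M3=0, M4=1 [stuck-at-1].
So Y = 1. (Without the fault it would be 0.)

1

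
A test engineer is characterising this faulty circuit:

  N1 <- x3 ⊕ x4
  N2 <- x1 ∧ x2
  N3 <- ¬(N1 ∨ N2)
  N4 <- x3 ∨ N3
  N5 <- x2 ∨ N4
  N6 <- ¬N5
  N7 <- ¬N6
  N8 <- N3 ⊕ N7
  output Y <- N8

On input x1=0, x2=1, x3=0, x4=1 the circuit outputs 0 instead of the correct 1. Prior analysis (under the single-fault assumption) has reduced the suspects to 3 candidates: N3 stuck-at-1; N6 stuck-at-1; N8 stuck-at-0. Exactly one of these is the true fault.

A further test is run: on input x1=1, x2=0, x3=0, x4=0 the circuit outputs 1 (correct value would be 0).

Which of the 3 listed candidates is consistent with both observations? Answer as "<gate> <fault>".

Evaluate each candidate on input x1=1, x2=0, x3=0, x4=0:
  N3 stuck-at-1: N1=0, N2=0, N3=1 [stuck-at-1], N4=1, N5=1, N6=0, N7=1, N8=0 → 0 — eliminated
  N6 stuck-at-1: N1=0, N2=0, N3=1, N4=1, N5=1, N6=1 [stuck-at-1], N7=0, N8=1 → 1 — matches
  N8 stuck-at-0: N1=0, N2=0, N3=1, N4=1, N5=1, N6=0, N7=1, N8=0 [stuck-at-0] → 0 — eliminated
Only N6 stuck-at-1 reproduces the observed 1.

N6 stuck-at-1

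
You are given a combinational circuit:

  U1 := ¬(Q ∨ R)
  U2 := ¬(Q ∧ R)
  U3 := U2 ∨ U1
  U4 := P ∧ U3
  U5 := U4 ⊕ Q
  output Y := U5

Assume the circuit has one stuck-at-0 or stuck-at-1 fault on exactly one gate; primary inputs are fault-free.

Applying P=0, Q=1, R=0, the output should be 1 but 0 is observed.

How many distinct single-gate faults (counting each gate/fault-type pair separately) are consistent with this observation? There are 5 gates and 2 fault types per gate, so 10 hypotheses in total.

2

Fault-free: U1=0, U2=1, U3=1, U4=0, U5=1 → 1. Observed 0.
  U1 stuck-at-0: output 1 ✗
  U1 stuck-at-1: output 1 ✗
  U2 stuck-at-0: output 1 ✗
  U2 stuck-at-1: output 1 ✗
  U3 stuck-at-0: output 1 ✗
  U3 stuck-at-1: output 1 ✗
  U4 stuck-at-0: output 1 ✗
  U4 stuck-at-1: output 0 ✓
  U5 stuck-at-0: output 0 ✓
  U5 stuck-at-1: output 1 ✗
Consistent faults: {U4 stuck-at-1, U5 stuck-at-0} — 2 in all.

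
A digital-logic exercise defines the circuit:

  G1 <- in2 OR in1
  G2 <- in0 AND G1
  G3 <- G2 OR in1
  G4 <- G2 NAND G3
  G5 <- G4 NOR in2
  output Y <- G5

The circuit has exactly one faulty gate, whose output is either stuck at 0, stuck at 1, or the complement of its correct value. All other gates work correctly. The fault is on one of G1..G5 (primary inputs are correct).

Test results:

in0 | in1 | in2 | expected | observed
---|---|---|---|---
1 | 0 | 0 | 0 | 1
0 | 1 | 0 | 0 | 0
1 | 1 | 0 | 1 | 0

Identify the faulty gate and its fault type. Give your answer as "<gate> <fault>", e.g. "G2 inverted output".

Fault-free values for test 1 (in0=1, in1=0, in2=0): G1=0, G2=0, G3=0, G4=1, G5=0, giving Y=0. Observed 1.
Test 1: faults giving observed 1 are {G1 stuck-at-1, G1 inverted output, G2 stuck-at-1, G2 inverted output, G4 stuck-at-0, G4 inverted output, G5 stuck-at-1, G5 inverted output}.
Test 2 (in0=0, in1=1, in2=0): fault-free G1=1, G2=0, G3=1, G4=1, G5=0 → 0; observed 0. Eliminates G2 stuck-at-1, G2 inverted output, G4 stuck-at-0, G4 inverted output, G5 stuck-at-1, G5 inverted output.
Test 3 (in0=1, in1=1, in2=0): fault-free G1=1, G2=1, G3=1, G4=0, G5=1 → 1; observed 0. Eliminates G1 stuck-at-1.
Only G1 inverted output is consistent with every test.

G1 inverted output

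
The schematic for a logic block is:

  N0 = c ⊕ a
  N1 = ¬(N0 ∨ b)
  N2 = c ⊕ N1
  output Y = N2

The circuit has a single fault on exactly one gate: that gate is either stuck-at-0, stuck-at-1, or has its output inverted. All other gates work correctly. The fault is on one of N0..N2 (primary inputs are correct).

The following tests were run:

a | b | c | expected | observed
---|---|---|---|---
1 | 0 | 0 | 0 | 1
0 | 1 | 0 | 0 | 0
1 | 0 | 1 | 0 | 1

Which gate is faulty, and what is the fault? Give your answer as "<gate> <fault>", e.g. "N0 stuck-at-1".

N0 inverted output

Fault-free values for test 1 (a=1, b=0, c=0): N0=1, N1=0, N2=0, giving Y=0. Observed 1.
Test 1: faults giving observed 1 are {N0 stuck-at-0, N0 inverted output, N1 stuck-at-1, N1 inverted output, N2 stuck-at-1, N2 inverted output}.
Test 2 (a=0, b=1, c=0): fault-free N0=0, N1=0, N2=0 → 0; observed 0. Eliminates N1 stuck-at-1, N1 inverted output, N2 stuck-at-1, N2 inverted output.
Test 3 (a=1, b=0, c=1): fault-free N0=0, N1=1, N2=0 → 0; observed 1. Eliminates N0 stuck-at-0.
Only N0 inverted output is consistent with every test.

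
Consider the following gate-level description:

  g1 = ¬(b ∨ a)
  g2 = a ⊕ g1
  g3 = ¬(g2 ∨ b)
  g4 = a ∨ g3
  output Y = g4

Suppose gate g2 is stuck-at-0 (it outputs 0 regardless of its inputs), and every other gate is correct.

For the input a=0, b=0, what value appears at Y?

1

Propagate with g2 forced: g1=1, g2=0 [stuck-at-0], g3=1, g4=1.
So Y = 1. (Without the fault it would be 0.)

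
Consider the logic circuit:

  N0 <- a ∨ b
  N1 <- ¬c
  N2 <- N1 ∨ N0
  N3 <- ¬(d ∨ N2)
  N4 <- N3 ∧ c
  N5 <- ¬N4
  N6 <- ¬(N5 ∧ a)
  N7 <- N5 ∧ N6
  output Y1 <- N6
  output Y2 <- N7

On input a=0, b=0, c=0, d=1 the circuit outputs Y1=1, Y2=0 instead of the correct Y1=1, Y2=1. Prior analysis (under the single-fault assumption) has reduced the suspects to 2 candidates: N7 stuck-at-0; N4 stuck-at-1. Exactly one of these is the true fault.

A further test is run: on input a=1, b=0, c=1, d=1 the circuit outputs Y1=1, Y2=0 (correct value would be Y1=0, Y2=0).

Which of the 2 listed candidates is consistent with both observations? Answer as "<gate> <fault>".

Evaluate each candidate on input a=1, b=0, c=1, d=1:
  N7 stuck-at-0: N0=1, N1=0, N2=1, N3=0, N4=0, N5=1, N6=0, N7=0 [stuck-at-0] → Y1=0, Y2=0 — eliminated
  N4 stuck-at-1: N0=1, N1=0, N2=1, N3=0, N4=1 [stuck-at-1], N5=0, N6=1, N7=0 → Y1=1, Y2=0 — matches
Only N4 stuck-at-1 reproduces the observed Y1=1, Y2=0.

N4 stuck-at-1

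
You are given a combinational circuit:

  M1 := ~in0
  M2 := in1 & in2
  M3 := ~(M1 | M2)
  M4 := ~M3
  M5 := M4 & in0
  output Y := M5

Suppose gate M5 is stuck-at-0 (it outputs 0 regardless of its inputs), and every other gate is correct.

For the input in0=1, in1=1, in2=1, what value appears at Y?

Propagate with M5 forced: M1=0, M2=1, M3=0, M4=1, M5=0 [stuck-at-0].
So Y = 0. (Without the fault it would be 1.)

0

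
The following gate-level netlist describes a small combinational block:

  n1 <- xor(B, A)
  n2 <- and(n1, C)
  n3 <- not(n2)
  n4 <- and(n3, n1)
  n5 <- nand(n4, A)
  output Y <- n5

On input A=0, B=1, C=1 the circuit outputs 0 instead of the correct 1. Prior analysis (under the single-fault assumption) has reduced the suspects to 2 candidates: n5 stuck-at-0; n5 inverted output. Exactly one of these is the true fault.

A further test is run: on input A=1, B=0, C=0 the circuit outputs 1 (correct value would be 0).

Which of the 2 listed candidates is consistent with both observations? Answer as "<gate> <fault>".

Evaluate each candidate on input A=1, B=0, C=0:
  n5 stuck-at-0: n1=1, n2=0, n3=1, n4=1, n5=0 [stuck-at-0] → 0 — eliminated
  n5 inverted output: n1=1, n2=0, n3=1, n4=1, n5=1 [inverted output] → 1 — matches
Only n5 inverted output reproduces the observed 1.

n5 inverted output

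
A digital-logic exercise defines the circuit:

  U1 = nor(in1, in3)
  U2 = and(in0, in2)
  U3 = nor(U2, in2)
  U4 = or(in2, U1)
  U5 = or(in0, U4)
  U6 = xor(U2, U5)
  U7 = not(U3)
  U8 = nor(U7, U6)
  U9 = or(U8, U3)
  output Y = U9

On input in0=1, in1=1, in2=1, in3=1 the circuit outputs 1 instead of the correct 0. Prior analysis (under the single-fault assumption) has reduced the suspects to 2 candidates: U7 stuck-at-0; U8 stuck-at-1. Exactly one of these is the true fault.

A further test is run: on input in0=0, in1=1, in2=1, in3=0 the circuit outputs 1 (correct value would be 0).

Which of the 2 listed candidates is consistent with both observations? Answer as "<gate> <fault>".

U8 stuck-at-1

Evaluate each candidate on input in0=0, in1=1, in2=1, in3=0:
  U7 stuck-at-0: U1=0, U2=0, U3=0, U4=1, U5=1, U6=1, U7=0 [stuck-at-0], U8=0, U9=0 → 0 — eliminated
  U8 stuck-at-1: U1=0, U2=0, U3=0, U4=1, U5=1, U6=1, U7=1, U8=1 [stuck-at-1], U9=1 → 1 — matches
Only U8 stuck-at-1 reproduces the observed 1.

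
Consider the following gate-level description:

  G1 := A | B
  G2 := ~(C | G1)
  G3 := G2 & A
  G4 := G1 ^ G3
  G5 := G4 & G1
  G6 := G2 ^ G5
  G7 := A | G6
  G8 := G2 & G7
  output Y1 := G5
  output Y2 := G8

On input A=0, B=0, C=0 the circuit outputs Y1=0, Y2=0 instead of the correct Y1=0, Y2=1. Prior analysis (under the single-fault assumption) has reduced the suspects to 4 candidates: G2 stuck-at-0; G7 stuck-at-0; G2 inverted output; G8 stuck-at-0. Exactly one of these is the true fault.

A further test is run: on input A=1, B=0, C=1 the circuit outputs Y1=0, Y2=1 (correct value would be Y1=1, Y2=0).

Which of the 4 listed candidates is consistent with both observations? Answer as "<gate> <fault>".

Evaluate each candidate on input A=1, B=0, C=1:
  G2 stuck-at-0: G1=1, G2=0 [stuck-at-0], G3=0, G4=1, G5=1, G6=1, G7=1, G8=0 → Y1=1, Y2=0 — eliminated
  G7 stuck-at-0: G1=1, G2=0, G3=0, G4=1, G5=1, G6=1, G7=0 [stuck-at-0], G8=0 → Y1=1, Y2=0 — eliminated
  G2 inverted output: G1=1, G2=1 [inverted output], G3=1, G4=0, G5=0, G6=1, G7=1, G8=1 → Y1=0, Y2=1 — matches
  G8 stuck-at-0: G1=1, G2=0, G3=0, G4=1, G5=1, G6=1, G7=1, G8=0 [stuck-at-0] → Y1=1, Y2=0 — eliminated
Only G2 inverted output reproduces the observed Y1=0, Y2=1.

G2 inverted output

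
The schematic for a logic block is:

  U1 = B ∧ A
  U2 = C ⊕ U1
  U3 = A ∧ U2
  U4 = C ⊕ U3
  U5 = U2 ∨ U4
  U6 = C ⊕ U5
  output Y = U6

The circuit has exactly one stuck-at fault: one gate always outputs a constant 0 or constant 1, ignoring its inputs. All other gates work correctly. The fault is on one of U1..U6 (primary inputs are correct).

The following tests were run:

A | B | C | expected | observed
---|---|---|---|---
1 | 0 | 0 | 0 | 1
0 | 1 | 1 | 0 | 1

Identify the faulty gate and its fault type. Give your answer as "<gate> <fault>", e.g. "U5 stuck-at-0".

U6 stuck-at-1

Fault-free values for test 1 (A=1, B=0, C=0): U1=0, U2=0, U3=0, U4=0, U5=0, U6=0, giving Y=0. Observed 1.
Test 1: faults giving observed 1 are {U1 stuck-at-1, U2 stuck-at-1, U3 stuck-at-1, U4 stuck-at-1, U5 stuck-at-1, U6 stuck-at-1}.
Test 2 (A=0, B=1, C=1): fault-free U1=0, U2=1, U3=0, U4=1, U5=1, U6=0 → 0; observed 1. Eliminates U1 stuck-at-1, U2 stuck-at-1, U3 stuck-at-1, U4 stuck-at-1, U5 stuck-at-1.
Only U6 stuck-at-1 is consistent with every test.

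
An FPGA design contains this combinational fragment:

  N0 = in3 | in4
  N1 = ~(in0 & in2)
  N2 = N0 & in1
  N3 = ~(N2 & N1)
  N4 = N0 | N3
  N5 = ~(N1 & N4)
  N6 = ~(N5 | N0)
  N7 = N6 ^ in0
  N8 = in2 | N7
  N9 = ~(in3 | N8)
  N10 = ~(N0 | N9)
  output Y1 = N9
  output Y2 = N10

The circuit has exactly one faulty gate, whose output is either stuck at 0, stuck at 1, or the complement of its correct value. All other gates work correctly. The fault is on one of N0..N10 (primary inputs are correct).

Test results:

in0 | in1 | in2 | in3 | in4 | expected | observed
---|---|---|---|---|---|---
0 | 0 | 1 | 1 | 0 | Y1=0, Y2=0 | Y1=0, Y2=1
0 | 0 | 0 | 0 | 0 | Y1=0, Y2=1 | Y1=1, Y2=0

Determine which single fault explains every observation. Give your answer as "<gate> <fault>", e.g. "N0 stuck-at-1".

N0 inverted output

Fault-free values for test 1 (in0=0, in1=0, in2=1, in3=1, in4=0): N0=1, N1=1, N2=0, N3=1, N4=1, N5=0, N6=0, N7=0, N8=1, N9=0, N10=0, giving Y1=0, Y2=0. Observed Y1=0, Y2=1.
Test 1: faults giving observed Y1=0, Y2=1 are {N0 stuck-at-0, N0 inverted output, N10 stuck-at-1, N10 inverted output}.
Test 2 (in0=0, in1=0, in2=0, in3=0, in4=0): fault-free N0=0, N1=1, N2=0, N3=1, N4=1, N5=0, N6=1, N7=1, N8=1, N9=0, N10=1 → Y1=0, Y2=1; observed Y1=1, Y2=0. Eliminates N0 stuck-at-0, N10 stuck-at-1, N10 inverted output.
Only N0 inverted output is consistent with every test.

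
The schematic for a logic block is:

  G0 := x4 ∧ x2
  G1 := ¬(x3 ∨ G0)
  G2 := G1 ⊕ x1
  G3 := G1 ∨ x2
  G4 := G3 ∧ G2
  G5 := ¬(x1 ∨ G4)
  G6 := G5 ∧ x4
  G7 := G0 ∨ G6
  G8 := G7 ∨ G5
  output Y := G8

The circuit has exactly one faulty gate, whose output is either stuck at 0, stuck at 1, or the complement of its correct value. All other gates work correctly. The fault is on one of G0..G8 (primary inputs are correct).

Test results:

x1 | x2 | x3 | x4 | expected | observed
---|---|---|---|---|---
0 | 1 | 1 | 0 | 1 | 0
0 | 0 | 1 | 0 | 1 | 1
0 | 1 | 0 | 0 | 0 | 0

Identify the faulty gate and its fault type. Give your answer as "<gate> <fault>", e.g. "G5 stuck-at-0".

G2 stuck-at-1

Fault-free values for test 1 (x1=0, x2=1, x3=1, x4=0): G0=0, G1=0, G2=0, G3=1, G4=0, G5=1, G6=0, G7=0, G8=1, giving Y=1. Observed 0.
Test 1: faults giving observed 0 are {G1 stuck-at-1, G1 inverted output, G2 stuck-at-1, G2 inverted output, G4 stuck-at-1, G4 inverted output, G5 stuck-at-0, G5 inverted output, G8 stuck-at-0, G8 inverted output}.
Test 2 (x1=0, x2=0, x3=1, x4=0): fault-free G0=0, G1=0, G2=0, G3=0, G4=0, G5=1, G6=0, G7=0, G8=1 → 1; observed 1. Eliminates G1 stuck-at-1, G1 inverted output, G4 stuck-at-1, G4 inverted output, G5 stuck-at-0, G5 inverted output, G8 stuck-at-0, G8 inverted output.
Test 3 (x1=0, x2=1, x3=0, x4=0): fault-free G0=0, G1=1, G2=1, G3=1, G4=1, G5=0, G6=0, G7=0, G8=0 → 0; observed 0. Eliminates G2 inverted output.
Only G2 stuck-at-1 is consistent with every test.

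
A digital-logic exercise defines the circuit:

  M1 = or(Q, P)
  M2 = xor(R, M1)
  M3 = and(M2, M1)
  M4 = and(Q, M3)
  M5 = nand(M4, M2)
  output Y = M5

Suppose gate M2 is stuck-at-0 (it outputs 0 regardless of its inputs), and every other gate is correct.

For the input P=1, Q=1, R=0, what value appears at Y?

Propagate with M2 forced: M1=1, M2=0 [stuck-at-0], M3=0, M4=0, M5=1.
So Y = 1. (Without the fault it would be 0.)

1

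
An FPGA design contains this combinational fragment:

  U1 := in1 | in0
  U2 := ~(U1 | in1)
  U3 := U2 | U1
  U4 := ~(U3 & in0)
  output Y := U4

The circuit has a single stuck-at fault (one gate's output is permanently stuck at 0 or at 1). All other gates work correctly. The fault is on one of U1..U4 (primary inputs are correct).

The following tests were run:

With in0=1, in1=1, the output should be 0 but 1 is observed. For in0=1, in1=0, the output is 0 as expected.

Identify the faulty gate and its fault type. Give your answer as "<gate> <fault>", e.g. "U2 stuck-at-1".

U1 stuck-at-0

Fault-free values for test 1 (in0=1, in1=1): U1=1, U2=0, U3=1, U4=0, giving Y=0. Observed 1.
Test 1: faults giving observed 1 are {U1 stuck-at-0, U3 stuck-at-0, U4 stuck-at-1}.
Test 2 (in0=1, in1=0): fault-free U1=1, U2=0, U3=1, U4=0 → 0; observed 0. Eliminates U3 stuck-at-0, U4 stuck-at-1.
Only U1 stuck-at-0 is consistent with every test.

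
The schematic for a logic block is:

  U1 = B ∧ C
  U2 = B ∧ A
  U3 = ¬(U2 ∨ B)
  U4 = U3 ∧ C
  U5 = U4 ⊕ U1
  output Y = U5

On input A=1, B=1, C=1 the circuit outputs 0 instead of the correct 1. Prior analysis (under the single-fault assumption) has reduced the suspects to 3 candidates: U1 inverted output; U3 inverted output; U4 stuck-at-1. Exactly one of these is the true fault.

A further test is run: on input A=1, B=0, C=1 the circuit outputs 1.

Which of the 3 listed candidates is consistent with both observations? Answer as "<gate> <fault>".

Evaluate each candidate on input A=1, B=0, C=1:
  U1 inverted output: U1=1 [inverted output], U2=0, U3=1, U4=1, U5=0 → 0 — eliminated
  U3 inverted output: U1=0, U2=0, U3=0 [inverted output], U4=0, U5=0 → 0 — eliminated
  U4 stuck-at-1: U1=0, U2=0, U3=1, U4=1 [stuck-at-1], U5=1 → 1 — matches
Only U4 stuck-at-1 reproduces the observed 1.

U4 stuck-at-1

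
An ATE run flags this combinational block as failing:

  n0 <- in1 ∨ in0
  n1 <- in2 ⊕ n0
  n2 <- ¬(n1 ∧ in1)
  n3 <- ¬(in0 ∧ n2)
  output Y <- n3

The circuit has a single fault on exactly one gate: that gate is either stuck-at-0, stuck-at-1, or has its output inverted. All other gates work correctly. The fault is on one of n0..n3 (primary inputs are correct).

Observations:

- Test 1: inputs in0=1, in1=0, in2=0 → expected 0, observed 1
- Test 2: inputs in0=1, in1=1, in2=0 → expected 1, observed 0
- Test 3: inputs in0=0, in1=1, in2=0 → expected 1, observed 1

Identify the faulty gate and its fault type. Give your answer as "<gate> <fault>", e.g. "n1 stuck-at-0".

n2 inverted output

Fault-free values for test 1 (in0=1, in1=0, in2=0): n0=1, n1=1, n2=1, n3=0, giving Y=0. Observed 1.
Test 1: faults giving observed 1 are {n2 stuck-at-0, n2 inverted output, n3 stuck-at-1, n3 inverted output}.
Test 2 (in0=1, in1=1, in2=0): fault-free n0=1, n1=1, n2=0, n3=1 → 1; observed 0. Eliminates n2 stuck-at-0, n3 stuck-at-1.
Test 3 (in0=0, in1=1, in2=0): fault-free n0=1, n1=1, n2=0, n3=1 → 1; observed 1. Eliminates n3 inverted output.
Only n2 inverted output is consistent with every test.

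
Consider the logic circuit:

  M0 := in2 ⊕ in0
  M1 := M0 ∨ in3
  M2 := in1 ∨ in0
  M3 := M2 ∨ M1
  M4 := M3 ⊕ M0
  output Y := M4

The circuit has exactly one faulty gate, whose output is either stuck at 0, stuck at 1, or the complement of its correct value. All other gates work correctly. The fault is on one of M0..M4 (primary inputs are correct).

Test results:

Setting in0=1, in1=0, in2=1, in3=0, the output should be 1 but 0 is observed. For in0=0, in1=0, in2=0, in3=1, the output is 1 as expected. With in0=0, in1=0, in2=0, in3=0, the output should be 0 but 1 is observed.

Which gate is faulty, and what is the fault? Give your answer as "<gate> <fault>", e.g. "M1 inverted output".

Fault-free values for test 1 (in0=1, in1=0, in2=1, in3=0): M0=0, M1=0, M2=1, M3=1, M4=1, giving Y=1. Observed 0.
Test 1: faults giving observed 0 are {M0 stuck-at-1, M0 inverted output, M2 stuck-at-0, M2 inverted output, M3 stuck-at-0, M3 inverted output, M4 stuck-at-0, M4 inverted output}.
Test 2 (in0=0, in1=0, in2=0, in3=1): fault-free M0=0, M1=1, M2=0, M3=1, M4=1 → 1; observed 1. Eliminates M0 stuck-at-1, M0 inverted output, M3 stuck-at-0, M3 inverted output, M4 stuck-at-0, M4 inverted output.
Test 3 (in0=0, in1=0, in2=0, in3=0): fault-free M0=0, M1=0, M2=0, M3=0, M4=0 → 0; observed 1. Eliminates M2 stuck-at-0.
Only M2 inverted output is consistent with every test.

M2 inverted output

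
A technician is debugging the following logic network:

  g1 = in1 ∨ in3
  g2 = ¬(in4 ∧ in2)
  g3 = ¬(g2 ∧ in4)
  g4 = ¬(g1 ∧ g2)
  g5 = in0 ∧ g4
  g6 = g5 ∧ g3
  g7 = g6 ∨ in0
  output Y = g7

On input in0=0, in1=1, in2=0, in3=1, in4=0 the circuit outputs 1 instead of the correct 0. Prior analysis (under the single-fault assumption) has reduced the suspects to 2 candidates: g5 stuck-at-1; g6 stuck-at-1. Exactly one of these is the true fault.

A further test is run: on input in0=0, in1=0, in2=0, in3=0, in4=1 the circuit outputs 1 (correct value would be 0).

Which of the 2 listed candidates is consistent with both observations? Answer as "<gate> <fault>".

Evaluate each candidate on input in0=0, in1=0, in2=0, in3=0, in4=1:
  g5 stuck-at-1: g1=0, g2=1, g3=0, g4=1, g5=1 [stuck-at-1], g6=0, g7=0 → 0 — eliminated
  g6 stuck-at-1: g1=0, g2=1, g3=0, g4=1, g5=0, g6=1 [stuck-at-1], g7=1 → 1 — matches
Only g6 stuck-at-1 reproduces the observed 1.

g6 stuck-at-1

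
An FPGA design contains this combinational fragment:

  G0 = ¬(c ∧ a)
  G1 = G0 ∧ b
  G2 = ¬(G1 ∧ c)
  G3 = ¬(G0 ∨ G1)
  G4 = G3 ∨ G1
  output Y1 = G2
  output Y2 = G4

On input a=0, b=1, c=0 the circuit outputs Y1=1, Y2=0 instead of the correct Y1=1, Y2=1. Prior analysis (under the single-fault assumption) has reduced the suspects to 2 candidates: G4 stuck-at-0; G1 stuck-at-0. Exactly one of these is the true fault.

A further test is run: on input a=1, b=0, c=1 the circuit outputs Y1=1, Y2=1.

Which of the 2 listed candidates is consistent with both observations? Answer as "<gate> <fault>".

Evaluate each candidate on input a=1, b=0, c=1:
  G4 stuck-at-0: G0=0, G1=0, G2=1, G3=1, G4=0 [stuck-at-0] → Y1=1, Y2=0 — eliminated
  G1 stuck-at-0: G0=0, G1=0 [stuck-at-0], G2=1, G3=1, G4=1 → Y1=1, Y2=1 — matches
Only G1 stuck-at-0 reproduces the observed Y1=1, Y2=1.

G1 stuck-at-0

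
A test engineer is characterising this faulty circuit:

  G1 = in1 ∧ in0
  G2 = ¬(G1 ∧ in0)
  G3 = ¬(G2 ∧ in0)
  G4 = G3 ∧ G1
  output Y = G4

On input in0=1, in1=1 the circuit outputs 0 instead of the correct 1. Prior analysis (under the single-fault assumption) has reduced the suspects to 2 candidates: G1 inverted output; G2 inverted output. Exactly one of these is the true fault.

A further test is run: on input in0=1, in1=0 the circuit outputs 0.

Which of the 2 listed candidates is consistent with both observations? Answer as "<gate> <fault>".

G2 inverted output

Evaluate each candidate on input in0=1, in1=0:
  G1 inverted output: G1=1 [inverted output], G2=0, G3=1, G4=1 → 1 — eliminated
  G2 inverted output: G1=0, G2=0 [inverted output], G3=1, G4=0 → 0 — matches
Only G2 inverted output reproduces the observed 0.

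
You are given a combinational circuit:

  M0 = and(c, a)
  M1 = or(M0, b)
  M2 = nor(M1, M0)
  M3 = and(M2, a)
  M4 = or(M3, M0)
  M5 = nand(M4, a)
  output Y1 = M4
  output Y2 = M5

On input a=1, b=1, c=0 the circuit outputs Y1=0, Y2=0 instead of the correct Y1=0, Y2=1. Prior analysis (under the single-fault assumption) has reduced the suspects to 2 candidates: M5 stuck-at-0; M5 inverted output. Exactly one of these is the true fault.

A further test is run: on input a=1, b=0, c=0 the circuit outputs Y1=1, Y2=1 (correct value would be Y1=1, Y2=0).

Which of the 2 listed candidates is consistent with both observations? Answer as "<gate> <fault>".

Evaluate each candidate on input a=1, b=0, c=0:
  M5 stuck-at-0: M0=0, M1=0, M2=1, M3=1, M4=1, M5=0 [stuck-at-0] → Y1=1, Y2=0 — eliminated
  M5 inverted output: M0=0, M1=0, M2=1, M3=1, M4=1, M5=1 [inverted output] → Y1=1, Y2=1 — matches
Only M5 inverted output reproduces the observed Y1=1, Y2=1.

M5 inverted output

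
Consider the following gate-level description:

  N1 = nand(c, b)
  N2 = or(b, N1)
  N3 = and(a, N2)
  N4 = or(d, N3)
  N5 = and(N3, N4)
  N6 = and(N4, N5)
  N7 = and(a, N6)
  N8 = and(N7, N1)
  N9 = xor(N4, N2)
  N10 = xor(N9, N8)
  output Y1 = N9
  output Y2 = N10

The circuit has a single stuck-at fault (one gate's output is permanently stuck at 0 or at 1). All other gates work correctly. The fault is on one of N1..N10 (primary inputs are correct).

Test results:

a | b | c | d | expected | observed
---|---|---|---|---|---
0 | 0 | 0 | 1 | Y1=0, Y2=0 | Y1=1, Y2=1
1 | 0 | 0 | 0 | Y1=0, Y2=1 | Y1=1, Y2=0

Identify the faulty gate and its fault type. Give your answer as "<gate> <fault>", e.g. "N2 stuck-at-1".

N9 stuck-at-1

Fault-free values for test 1 (a=0, b=0, c=0, d=1): N1=1, N2=1, N3=0, N4=1, N5=0, N6=0, N7=0, N8=0, N9=0, N10=0, giving Y1=0, Y2=0. Observed Y1=1, Y2=1.
Test 1: faults giving observed Y1=1, Y2=1 are {N1 stuck-at-0, N2 stuck-at-0, N4 stuck-at-0, N9 stuck-at-1}.
Test 2 (a=1, b=0, c=0, d=0): fault-free N1=1, N2=1, N3=1, N4=1, N5=1, N6=1, N7=1, N8=1, N9=0, N10=1 → Y1=0, Y2=1; observed Y1=1, Y2=0. Eliminates N1 stuck-at-0, N2 stuck-at-0, N4 stuck-at-0.
Only N9 stuck-at-1 is consistent with every test.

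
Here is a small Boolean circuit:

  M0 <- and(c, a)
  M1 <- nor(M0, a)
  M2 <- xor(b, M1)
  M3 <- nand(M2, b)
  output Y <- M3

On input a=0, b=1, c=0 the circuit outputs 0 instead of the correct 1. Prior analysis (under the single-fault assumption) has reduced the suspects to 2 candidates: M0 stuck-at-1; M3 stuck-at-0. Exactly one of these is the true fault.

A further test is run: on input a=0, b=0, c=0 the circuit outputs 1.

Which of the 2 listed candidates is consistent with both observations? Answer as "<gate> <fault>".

Evaluate each candidate on input a=0, b=0, c=0:
  M0 stuck-at-1: M0=1 [stuck-at-1], M1=0, M2=0, M3=1 → 1 — matches
  M3 stuck-at-0: M0=0, M1=1, M2=1, M3=0 [stuck-at-0] → 0 — eliminated
Only M0 stuck-at-1 reproduces the observed 1.

M0 stuck-at-1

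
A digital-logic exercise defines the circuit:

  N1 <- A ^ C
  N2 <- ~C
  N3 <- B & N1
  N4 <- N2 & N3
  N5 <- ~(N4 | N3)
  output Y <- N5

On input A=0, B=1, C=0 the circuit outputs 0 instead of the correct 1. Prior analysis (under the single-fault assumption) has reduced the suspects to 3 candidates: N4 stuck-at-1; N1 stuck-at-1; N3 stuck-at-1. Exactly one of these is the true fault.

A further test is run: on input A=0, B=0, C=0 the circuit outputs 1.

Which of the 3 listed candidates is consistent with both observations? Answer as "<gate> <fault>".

N1 stuck-at-1

Evaluate each candidate on input A=0, B=0, C=0:
  N4 stuck-at-1: N1=0, N2=1, N3=0, N4=1 [stuck-at-1], N5=0 → 0 — eliminated
  N1 stuck-at-1: N1=1 [stuck-at-1], N2=1, N3=0, N4=0, N5=1 → 1 — matches
  N3 stuck-at-1: N1=0, N2=1, N3=1 [stuck-at-1], N4=1, N5=0 → 0 — eliminated
Only N1 stuck-at-1 reproduces the observed 1.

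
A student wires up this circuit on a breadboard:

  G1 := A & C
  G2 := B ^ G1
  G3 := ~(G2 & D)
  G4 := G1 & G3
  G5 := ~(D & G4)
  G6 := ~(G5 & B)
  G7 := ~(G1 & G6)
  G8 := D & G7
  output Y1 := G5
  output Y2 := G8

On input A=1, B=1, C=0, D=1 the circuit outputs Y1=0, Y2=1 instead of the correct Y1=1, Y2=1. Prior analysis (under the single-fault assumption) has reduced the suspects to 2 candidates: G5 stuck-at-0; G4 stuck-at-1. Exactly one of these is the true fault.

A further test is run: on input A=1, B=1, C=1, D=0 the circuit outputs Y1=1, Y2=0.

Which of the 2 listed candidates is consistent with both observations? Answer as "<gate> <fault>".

Evaluate each candidate on input A=1, B=1, C=1, D=0:
  G5 stuck-at-0: G1=1, G2=0, G3=1, G4=1, G5=0 [stuck-at-0], G6=1, G7=0, G8=0 → Y1=0, Y2=0 — eliminated
  G4 stuck-at-1: G1=1, G2=0, G3=1, G4=1 [stuck-at-1], G5=1, G6=0, G7=1, G8=0 → Y1=1, Y2=0 — matches
Only G4 stuck-at-1 reproduces the observed Y1=1, Y2=0.

G4 stuck-at-1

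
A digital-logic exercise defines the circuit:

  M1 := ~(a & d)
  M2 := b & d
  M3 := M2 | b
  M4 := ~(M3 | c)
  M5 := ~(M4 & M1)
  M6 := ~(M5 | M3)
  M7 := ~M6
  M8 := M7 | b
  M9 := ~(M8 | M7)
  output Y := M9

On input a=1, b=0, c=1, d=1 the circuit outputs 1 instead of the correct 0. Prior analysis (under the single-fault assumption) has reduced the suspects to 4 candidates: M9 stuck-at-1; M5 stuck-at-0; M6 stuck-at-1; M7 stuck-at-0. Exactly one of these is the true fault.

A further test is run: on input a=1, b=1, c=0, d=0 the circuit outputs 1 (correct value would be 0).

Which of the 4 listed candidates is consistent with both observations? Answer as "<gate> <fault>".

Evaluate each candidate on input a=1, b=1, c=0, d=0:
  M9 stuck-at-1: M1=1, M2=0, M3=1, M4=0, M5=1, M6=0, M7=1, M8=1, M9=1 [stuck-at-1] → 1 — matches
  M5 stuck-at-0: M1=1, M2=0, M3=1, M4=0, M5=0 [stuck-at-0], M6=0, M7=1, M8=1, M9=0 → 0 — eliminated
  M6 stuck-at-1: M1=1, M2=0, M3=1, M4=0, M5=1, M6=1 [stuck-at-1], M7=0, M8=1, M9=0 → 0 — eliminated
  M7 stuck-at-0: M1=1, M2=0, M3=1, M4=0, M5=1, M6=0, M7=0 [stuck-at-0], M8=1, M9=0 → 0 — eliminated
Only M9 stuck-at-1 reproduces the observed 1.

M9 stuck-at-1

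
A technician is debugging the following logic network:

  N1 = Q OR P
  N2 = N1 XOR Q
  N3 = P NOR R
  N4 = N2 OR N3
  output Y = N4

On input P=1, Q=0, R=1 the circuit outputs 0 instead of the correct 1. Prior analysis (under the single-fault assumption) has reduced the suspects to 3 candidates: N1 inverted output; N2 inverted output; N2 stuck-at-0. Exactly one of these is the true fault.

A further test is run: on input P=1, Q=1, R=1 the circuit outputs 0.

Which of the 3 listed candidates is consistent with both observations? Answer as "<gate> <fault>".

N2 stuck-at-0

Evaluate each candidate on input P=1, Q=1, R=1:
  N1 inverted output: N1=0 [inverted output], N2=1, N3=0, N4=1 → 1 — eliminated
  N2 inverted output: N1=1, N2=1 [inverted output], N3=0, N4=1 → 1 — eliminated
  N2 stuck-at-0: N1=1, N2=0 [stuck-at-0], N3=0, N4=0 → 0 — matches
Only N2 stuck-at-0 reproduces the observed 0.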